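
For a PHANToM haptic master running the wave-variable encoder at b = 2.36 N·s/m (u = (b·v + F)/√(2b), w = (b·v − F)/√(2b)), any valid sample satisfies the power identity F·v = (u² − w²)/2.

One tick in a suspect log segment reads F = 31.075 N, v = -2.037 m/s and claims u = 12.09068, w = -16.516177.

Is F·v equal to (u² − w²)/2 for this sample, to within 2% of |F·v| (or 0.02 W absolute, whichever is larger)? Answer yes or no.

yes

F·v = 31.075×(-2.037) = -63.299775 W.
(u² − w²)/2 = (146.184543 − 272.784103)/2 = -63.299780 W.
|Δ| = 0.000005;  2% of max(1, |F·v|) = 1.265996.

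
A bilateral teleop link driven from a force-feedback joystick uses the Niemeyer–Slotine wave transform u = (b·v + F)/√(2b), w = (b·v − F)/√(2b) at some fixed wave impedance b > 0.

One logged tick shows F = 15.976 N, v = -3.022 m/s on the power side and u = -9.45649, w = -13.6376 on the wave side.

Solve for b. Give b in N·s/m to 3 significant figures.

b = 29.2 N·s/m

u + w = -23.0941;  u + w = √(2b)·v, so √(2b) = -23.0941/(-3.022) = 7.6420.
b = (√(2b))²/2 = 58.4000/2 = 29.2000.
(Check via u − w = 2F/√(2b): u − w = 4.1811, 2F/√(2b) = 4.1811.)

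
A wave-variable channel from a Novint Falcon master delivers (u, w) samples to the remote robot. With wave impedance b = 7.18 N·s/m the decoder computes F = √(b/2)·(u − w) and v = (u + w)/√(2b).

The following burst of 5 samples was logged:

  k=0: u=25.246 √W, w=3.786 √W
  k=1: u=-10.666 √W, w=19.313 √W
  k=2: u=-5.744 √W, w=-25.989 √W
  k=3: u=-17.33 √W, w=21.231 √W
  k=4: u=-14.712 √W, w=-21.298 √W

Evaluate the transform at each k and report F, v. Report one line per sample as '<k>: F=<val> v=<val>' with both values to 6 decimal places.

k=0: u−w=21.460000, u+w=29.032000; √(b/2)=1.894730, √(2b)=3.789459; F=1.894730×21.46=40.660896, v=29.032000/3.789459=7.661252
k=1: u−w=-29.979000, u+w=8.647000; √(b/2)=1.894730, √(2b)=3.789459; F=1.894730×(-29.979)=-56.802097, v=8.647000/3.789459=2.281856
k=2: u−w=20.245000, u+w=-31.733000; √(b/2)=1.894730, √(2b)=3.789459; F=1.894730×20.245=38.358799, v=-31.733000/3.789459=-8.374018
k=3: u−w=-38.561000, u+w=3.901000; √(b/2)=1.894730, √(2b)=3.789459; F=1.894730×(-38.561)=-73.062665, v=3.901000/3.789459=1.029435
k=4: u−w=6.586000, u+w=-36.010000; √(b/2)=1.894730, √(2b)=3.789459; F=1.894730×6.586=12.478689, v=-36.010000/3.789459=-9.502676

0: F=40.660896 v=7.661252
1: F=-56.802097 v=2.281856
2: F=38.358799 v=-8.374018
3: F=-73.062665 v=1.029435
4: F=12.478689 v=-9.502676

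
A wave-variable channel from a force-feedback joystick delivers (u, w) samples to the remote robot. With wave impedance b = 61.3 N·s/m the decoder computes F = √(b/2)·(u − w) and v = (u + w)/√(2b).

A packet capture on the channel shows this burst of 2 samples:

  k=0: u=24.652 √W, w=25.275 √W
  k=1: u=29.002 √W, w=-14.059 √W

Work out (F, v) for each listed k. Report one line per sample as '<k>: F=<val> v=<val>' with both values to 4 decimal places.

k=0: u−w=-0.6230, u+w=49.9270; √(b/2)=5.5362, √(2b)=11.0725; F=5.5362×(-0.623)=-3.4491, v=49.9270/11.0725=4.5091
k=1: u−w=43.0610, u+w=14.9430; √(b/2)=5.5362, √(2b)=11.0725; F=5.5362×43.061=238.3962, v=14.9430/11.0725=1.3496

0: F=-3.4491 v=4.5091
1: F=238.3962 v=1.3496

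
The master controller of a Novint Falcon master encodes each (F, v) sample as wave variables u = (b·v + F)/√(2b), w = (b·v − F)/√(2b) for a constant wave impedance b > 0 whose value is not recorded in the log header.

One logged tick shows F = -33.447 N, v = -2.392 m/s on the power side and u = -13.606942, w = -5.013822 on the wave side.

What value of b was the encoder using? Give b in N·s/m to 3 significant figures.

u + w = -18.620764;  u + w = √(2b)·v, so √(2b) = -18.620764/(-2.392) = 7.784600.
b = (√(2b))²/2 = 60.600002/2 = 30.300001.
(Check via u − w = 2F/√(2b): u − w = -8.593120, 2F/√(2b) = -8.593119.)

b = 30.3 N·s/m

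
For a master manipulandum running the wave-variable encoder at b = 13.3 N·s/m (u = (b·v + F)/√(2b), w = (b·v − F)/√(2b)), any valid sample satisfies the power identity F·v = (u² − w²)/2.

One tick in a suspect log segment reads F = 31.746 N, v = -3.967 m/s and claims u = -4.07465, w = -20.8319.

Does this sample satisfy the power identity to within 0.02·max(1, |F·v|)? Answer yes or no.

F·v = 31.746×(-3.967) = -125.9364 W.
(u² − w²)/2 = (16.6028 − 433.9681)/2 = -208.6826 W.
|Δ| = 82.7463;  2% of max(1, |F·v|) = 2.5187.

no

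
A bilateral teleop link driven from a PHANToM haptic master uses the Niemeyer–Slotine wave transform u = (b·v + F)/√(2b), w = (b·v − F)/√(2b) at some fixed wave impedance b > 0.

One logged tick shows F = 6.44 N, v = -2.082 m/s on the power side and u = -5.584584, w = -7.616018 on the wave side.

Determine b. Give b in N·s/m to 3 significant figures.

b = 20.1 N·s/m

u + w = -13.200602;  u + w = √(2b)·v, so √(2b) = -13.200602/(-2.082) = 6.340347.
b = (√(2b))²/2 = 40.199997/2 = 20.099999.
(Check via u − w = 2F/√(2b): u − w = 2.031434, 2F/√(2b) = 2.031435.)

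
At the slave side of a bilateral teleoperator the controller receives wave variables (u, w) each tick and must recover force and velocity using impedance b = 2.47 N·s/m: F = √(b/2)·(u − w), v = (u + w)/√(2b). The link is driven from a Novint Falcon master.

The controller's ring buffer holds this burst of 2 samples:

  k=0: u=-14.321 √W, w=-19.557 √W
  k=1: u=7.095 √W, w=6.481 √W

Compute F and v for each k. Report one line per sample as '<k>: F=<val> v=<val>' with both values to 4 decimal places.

0: F=5.8188 v=-15.2424
1: F=0.6823 v=6.1081

k=0: u−w=5.2360, u+w=-33.8780; √(b/2)=1.1113, √(2b)=2.2226; F=1.1113×5.236=5.8188, v=-33.8780/2.2226=-15.2424
k=1: u−w=0.6140, u+w=13.5760; √(b/2)=1.1113, √(2b)=2.2226; F=1.1113×0.614=0.6823, v=13.5760/2.2226=6.1081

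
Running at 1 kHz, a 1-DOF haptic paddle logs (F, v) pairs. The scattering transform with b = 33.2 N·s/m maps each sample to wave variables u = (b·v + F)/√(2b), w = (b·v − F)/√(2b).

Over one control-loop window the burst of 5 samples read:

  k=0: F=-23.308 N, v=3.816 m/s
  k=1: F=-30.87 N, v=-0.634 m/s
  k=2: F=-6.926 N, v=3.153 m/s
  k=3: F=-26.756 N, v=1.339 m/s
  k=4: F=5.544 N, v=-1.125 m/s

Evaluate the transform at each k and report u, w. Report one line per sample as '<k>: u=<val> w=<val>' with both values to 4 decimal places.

k=0: b·v=33.2×3.816=126.6912; √(2b)=8.1486; u=(126.6912+(-23.308))/8.1486=12.6872, w=(126.6912−(-23.308))/8.1486=18.4079
k=1: b·v=33.2×(-0.634)=-21.0488; √(2b)=8.1486; u=(-21.0488+(-30.87))/8.1486=-6.3715, w=(-21.0488−(-30.87))/8.1486=1.2053
k=2: b·v=33.2×3.153=104.6796; √(2b)=8.1486; u=(104.6796+(-6.926))/8.1486=11.9963, w=(104.6796−(-6.926))/8.1486=13.6963
k=3: b·v=33.2×1.339=44.4548; √(2b)=8.1486; u=(44.4548+(-26.756))/8.1486=2.1720, w=(44.4548−(-26.756))/8.1486=8.7390
k=4: b·v=33.2×(-1.125)=-37.3500; √(2b)=8.1486; u=(-37.3500+5.544)/8.1486=-3.9032, w=(-37.3500−5.544)/8.1486=-5.2640

0: u=12.6872 w=18.4079
1: u=-6.3715 w=1.2053
2: u=11.9963 w=13.6963
3: u=2.1720 w=8.7390
4: u=-3.9032 w=-5.2640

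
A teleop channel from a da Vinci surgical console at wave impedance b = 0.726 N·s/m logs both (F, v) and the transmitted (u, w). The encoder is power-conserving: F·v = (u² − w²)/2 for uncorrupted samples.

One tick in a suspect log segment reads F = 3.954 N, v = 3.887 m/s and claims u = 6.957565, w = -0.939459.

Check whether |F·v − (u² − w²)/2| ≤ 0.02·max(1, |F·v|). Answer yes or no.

no

F·v = 3.954×3.887 = 15.369198 W.
(u² − w²)/2 = (48.407711 − 0.882583)/2 = 23.762564 W.
|Δ| = 8.393366;  2% of max(1, |F·v|) = 0.307384.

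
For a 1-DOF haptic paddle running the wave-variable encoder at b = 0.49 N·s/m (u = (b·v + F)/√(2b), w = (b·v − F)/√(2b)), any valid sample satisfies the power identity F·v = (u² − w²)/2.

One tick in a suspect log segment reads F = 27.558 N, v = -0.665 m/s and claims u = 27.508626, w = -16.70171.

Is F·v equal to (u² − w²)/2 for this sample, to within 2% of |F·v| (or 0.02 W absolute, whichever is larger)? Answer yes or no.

no

F·v = 27.558×(-0.665) = -18.326070 W.
(u² − w²)/2 = (756.724504 − 278.947117)/2 = 238.888694 W.
|Δ| = 257.214764;  2% of max(1, |F·v|) = 0.366521.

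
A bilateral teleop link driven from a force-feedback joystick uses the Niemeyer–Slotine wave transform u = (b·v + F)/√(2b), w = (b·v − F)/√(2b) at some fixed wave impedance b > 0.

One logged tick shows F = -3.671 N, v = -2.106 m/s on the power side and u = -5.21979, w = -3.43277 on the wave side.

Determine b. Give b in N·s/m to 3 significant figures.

u + w = -8.65256;  u + w = √(2b)·v, so √(2b) = -8.65256/(-2.106) = 4.10853.
b = (√(2b))²/2 = 16.88000/2 = 8.44000.
(Check via u − w = 2F/√(2b): u − w = -1.78702, 2F/√(2b) = -1.78701.)

b = 8.44 N·s/m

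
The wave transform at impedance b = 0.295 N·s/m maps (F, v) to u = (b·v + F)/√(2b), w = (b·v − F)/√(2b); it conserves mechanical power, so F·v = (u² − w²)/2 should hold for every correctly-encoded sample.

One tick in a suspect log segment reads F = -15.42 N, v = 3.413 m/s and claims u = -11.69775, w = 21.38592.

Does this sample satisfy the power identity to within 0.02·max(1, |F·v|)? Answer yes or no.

F·v = (-15.42)×3.413 = -52.6285 W.
(u² − w²)/2 = (136.8374 − 457.3576)/2 = -160.2601 W.
|Δ| = 107.6316;  2% of max(1, |F·v|) = 1.0526.

no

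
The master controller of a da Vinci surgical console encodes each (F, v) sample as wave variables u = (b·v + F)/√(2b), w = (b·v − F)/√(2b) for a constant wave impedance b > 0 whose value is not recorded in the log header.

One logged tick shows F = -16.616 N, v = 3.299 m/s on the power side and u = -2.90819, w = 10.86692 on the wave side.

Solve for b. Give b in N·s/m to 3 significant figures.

u + w = 7.9587;  u + w = √(2b)·v, so √(2b) = 7.9587/3.299 = 2.4125.
b = (√(2b))²/2 = 5.8200/2 = 2.9100.
(Check via u − w = 2F/√(2b): u − w = -13.7751, 2F/√(2b) = -13.7751.)

b = 2.91 N·s/m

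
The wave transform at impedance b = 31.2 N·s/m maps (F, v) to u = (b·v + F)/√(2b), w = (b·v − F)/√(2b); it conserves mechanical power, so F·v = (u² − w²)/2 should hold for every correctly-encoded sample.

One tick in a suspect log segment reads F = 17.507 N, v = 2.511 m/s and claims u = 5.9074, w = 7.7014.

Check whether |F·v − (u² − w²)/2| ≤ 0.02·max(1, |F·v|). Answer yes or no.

no

F·v = 17.507×2.511 = 43.96008 W.
(u² − w²)/2 = (34.89737 − 59.31156)/2 = -12.20709 W.
|Δ| = 56.16717;  2% of max(1, |F·v|) = 0.87920.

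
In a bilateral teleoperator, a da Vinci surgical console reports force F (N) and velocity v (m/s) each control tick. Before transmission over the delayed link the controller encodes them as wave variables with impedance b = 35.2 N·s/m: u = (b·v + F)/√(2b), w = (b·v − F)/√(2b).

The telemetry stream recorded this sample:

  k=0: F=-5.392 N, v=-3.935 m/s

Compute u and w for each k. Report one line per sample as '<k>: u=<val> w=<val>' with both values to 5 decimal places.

0: u=-17.15089 w=-15.86562

k=0: b·v=35.2×(-3.935)=-138.51200; √(2b)=8.39047; u=(-138.51200+(-5.392))/8.39047=-17.15089, w=(-138.51200−(-5.392))/8.39047=-15.86562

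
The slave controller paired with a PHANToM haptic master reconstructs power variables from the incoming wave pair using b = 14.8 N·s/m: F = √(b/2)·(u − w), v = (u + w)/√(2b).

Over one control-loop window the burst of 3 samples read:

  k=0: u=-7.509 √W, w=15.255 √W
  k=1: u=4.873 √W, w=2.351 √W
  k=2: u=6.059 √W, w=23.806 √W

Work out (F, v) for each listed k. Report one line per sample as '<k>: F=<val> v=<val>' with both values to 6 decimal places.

k=0: u−w=-22.764000, u+w=7.746000; √(b/2)=2.720294, √(2b)=5.440588; F=2.720294×(-22.764)=-61.924775, v=7.746000/5.440588=1.423743
k=1: u−w=2.522000, u+w=7.224000; √(b/2)=2.720294, √(2b)=5.440588; F=2.720294×2.522=6.860582, v=7.224000/5.440588=1.327798
k=2: u−w=-17.747000, u+w=29.865000; √(b/2)=2.720294, √(2b)=5.440588; F=2.720294×(-17.747)=-48.277059, v=29.865000/5.440588=5.489296

0: F=-61.924775 v=1.423743
1: F=6.860582 v=1.327798
2: F=-48.277059 v=5.489296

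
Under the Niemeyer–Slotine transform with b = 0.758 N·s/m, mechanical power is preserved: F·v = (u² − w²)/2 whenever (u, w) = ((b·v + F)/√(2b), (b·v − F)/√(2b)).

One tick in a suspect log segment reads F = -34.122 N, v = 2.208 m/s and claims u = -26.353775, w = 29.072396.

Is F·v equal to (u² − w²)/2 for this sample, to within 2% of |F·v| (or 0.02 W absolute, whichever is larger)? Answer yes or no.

F·v = (-34.122)×2.208 = -75.341376 W.
(u² − w²)/2 = (694.521457 − 845.204209)/2 = -75.341376 W.
|Δ| = 0.000000;  2% of max(1, |F·v|) = 1.506828.

yes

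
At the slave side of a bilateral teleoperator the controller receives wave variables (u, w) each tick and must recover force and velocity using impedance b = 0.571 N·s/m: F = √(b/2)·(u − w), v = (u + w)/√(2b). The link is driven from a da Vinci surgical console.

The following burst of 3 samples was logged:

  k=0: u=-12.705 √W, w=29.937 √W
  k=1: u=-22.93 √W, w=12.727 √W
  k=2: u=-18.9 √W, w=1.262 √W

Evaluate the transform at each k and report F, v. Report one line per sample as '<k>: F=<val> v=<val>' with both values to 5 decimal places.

k=0: u−w=-42.64200, u+w=17.23200; √(b/2)=0.53432, √(2b)=1.06864; F=0.53432×(-42.642)=-22.78456, v=17.23200/1.06864=16.12511
k=1: u−w=-35.65700, u+w=-10.20300; √(b/2)=0.53432, √(2b)=1.06864; F=0.53432×(-35.657)=-19.05232, v=-10.20300/1.06864=-9.54761
k=2: u−w=-20.16200, u+w=-17.63800; √(b/2)=0.53432, √(2b)=1.06864; F=0.53432×(-20.162)=-10.77300, v=-17.63800/1.06864=-16.50503

0: F=-22.78456 v=16.12511
1: F=-19.05232 v=-9.54761
2: F=-10.77300 v=-16.50503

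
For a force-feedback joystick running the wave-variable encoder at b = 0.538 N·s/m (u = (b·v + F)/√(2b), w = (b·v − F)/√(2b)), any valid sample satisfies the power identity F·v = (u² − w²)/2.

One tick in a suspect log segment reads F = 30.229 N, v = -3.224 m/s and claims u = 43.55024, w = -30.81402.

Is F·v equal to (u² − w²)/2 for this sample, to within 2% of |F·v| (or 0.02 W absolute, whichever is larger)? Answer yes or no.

F·v = 30.229×(-3.224) = -97.45830 W.
(u² − w²)/2 = (1896.62340 − 949.50383)/2 = 473.55979 W.
|Δ| = 571.01808;  2% of max(1, |F·v|) = 1.94917.

no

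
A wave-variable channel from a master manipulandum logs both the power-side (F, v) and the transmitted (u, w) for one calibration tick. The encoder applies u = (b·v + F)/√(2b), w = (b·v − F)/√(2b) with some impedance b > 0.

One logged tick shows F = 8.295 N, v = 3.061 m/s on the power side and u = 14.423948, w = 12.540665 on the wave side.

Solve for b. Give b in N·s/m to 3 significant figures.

u + w = 26.964613;  u + w = √(2b)·v, so √(2b) = 26.964613/3.061 = 8.809086.
b = (√(2b))²/2 = 77.600000/2 = 38.800000.
(Check via u − w = 2F/√(2b): u − w = 1.883283, 2F/√(2b) = 1.883283.)

b = 38.8 N·s/m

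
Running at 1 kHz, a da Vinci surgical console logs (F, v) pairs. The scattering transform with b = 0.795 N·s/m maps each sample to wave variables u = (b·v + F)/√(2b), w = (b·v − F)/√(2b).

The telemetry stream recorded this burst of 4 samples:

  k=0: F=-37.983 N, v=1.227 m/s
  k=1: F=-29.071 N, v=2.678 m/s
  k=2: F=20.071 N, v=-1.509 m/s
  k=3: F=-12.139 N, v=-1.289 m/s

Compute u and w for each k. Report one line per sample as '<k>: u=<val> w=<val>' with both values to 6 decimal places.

k=0: b·v=0.795×1.227=0.975465; √(2b)=1.260952; u=(0.975465+(-37.983))/1.260952=-29.348884, w=(0.975465−(-37.983))/1.260952=30.896072
k=1: b·v=0.795×2.678=2.129010; √(2b)=1.260952; u=(2.129010+(-29.071))/1.260952=-21.366388, w=(2.129010−(-29.071))/1.260952=24.743217
k=2: b·v=0.795×(-1.509)=-1.199655; √(2b)=1.260952; u=(-1.199655+20.071)/1.260952=14.965950, w=(-1.199655−20.071)/1.260952=-16.868727
k=3: b·v=0.795×(-1.289)=-1.024755; √(2b)=1.260952; u=(-1.024755+(-12.139))/1.260952=-10.439537, w=(-1.024755−(-12.139))/1.260952=8.814170

0: u=-29.348884 w=30.896072
1: u=-21.366388 w=24.743217
2: u=14.965950 w=-16.868727
3: u=-10.439537 w=8.814170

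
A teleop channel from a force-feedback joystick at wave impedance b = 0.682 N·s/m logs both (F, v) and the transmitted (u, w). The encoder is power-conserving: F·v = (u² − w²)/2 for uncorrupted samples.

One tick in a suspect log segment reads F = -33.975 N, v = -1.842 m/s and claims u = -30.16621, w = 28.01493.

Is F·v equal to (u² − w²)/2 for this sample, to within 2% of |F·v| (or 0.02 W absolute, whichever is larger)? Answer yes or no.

F·v = (-33.975)×(-1.842) = 62.5820 W.
(u² − w²)/2 = (910.0002 − 784.8363)/2 = 62.5820 W.
|Δ| = 0.0000;  2% of max(1, |F·v|) = 1.2516.

yes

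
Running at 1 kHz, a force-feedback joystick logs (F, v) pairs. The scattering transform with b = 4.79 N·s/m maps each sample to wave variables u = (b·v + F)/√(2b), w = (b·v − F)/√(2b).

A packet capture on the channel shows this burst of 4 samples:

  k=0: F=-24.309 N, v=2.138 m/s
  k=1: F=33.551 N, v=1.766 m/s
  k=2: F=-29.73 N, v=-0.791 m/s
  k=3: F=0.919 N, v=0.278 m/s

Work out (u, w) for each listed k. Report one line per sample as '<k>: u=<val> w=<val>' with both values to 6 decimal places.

k=0: b·v=4.79×2.138=10.241020; √(2b)=3.095158; u=(10.241020+(-24.309))/3.095158=-4.545158, w=(10.241020−(-24.309))/3.095158=11.162605
k=1: b·v=4.79×1.766=8.459140; √(2b)=3.095158; u=(8.459140+33.551)/3.095158=13.572860, w=(8.459140−33.551)/3.095158=-8.106812
k=2: b·v=4.79×(-0.791)=-3.788890; √(2b)=3.095158; u=(-3.788890+(-29.73))/3.095158=-10.829462, w=(-3.788890−(-29.73))/3.095158=8.381192
k=3: b·v=4.79×0.278=1.331620; √(2b)=3.095158; u=(1.331620+0.919)/3.095158=0.727142, w=(1.331620−0.919)/3.095158=0.133311

0: u=-4.545158 w=11.162605
1: u=13.572860 w=-8.106812
2: u=-10.829462 w=8.381192
3: u=0.727142 w=0.133311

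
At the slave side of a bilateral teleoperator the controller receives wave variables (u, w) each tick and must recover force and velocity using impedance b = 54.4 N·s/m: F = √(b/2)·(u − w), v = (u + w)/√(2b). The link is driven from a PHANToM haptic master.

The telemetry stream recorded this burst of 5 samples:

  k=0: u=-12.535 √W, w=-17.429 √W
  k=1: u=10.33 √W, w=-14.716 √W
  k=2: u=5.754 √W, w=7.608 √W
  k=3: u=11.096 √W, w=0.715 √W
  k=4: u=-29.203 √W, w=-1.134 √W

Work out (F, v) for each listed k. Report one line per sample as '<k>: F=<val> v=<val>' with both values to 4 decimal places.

0: F=25.5240 v=-2.8727
1: F=130.6240 v=-0.4205
2: F=-9.6693 v=1.2810
3: F=54.1407 v=1.1323
4: F=-146.3900 v=-2.9084

k=0: u−w=4.8940, u+w=-29.9640; √(b/2)=5.2154, √(2b)=10.4307; F=5.2154×4.894=25.5240, v=-29.9640/10.4307=-2.8727
k=1: u−w=25.0460, u+w=-4.3860; √(b/2)=5.2154, √(2b)=10.4307; F=5.2154×25.046=130.6240, v=-4.3860/10.4307=-0.4205
k=2: u−w=-1.8540, u+w=13.3620; √(b/2)=5.2154, √(2b)=10.4307; F=5.2154×(-1.854)=-9.6693, v=13.3620/10.4307=1.2810
k=3: u−w=10.3810, u+w=11.8110; √(b/2)=5.2154, √(2b)=10.4307; F=5.2154×10.381=54.1407, v=11.8110/10.4307=1.1323
k=4: u−w=-28.0690, u+w=-30.3370; √(b/2)=5.2154, √(2b)=10.4307; F=5.2154×(-28.069)=-146.3900, v=-30.3370/10.4307=-2.9084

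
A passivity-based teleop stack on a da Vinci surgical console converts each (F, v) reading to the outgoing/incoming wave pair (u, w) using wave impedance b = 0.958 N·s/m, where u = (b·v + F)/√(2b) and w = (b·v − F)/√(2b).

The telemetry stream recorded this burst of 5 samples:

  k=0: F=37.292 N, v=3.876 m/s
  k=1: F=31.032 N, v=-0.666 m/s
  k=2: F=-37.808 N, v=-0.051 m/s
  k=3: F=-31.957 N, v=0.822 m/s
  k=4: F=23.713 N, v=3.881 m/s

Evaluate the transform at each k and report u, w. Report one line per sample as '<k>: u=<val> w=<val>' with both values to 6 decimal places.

0: u=29.623834 w=-24.258688
1: u=21.957845 w=-22.879719
2: u=-27.349338 w=27.278744
3: u=-22.518135 w=23.655944
4: u=19.817271 w=-14.445205

k=0: b·v=0.958×3.876=3.713208; √(2b)=1.384197; u=(3.713208+37.292)/1.384197=29.623834, w=(3.713208−37.292)/1.384197=-24.258688
k=1: b·v=0.958×(-0.666)=-0.638028; √(2b)=1.384197; u=(-0.638028+31.032)/1.384197=21.957845, w=(-0.638028−31.032)/1.384197=-22.879719
k=2: b·v=0.958×(-0.051)=-0.048858; √(2b)=1.384197; u=(-0.048858+(-37.808))/1.384197=-27.349338, w=(-0.048858−(-37.808))/1.384197=27.278744
k=3: b·v=0.958×0.822=0.787476; √(2b)=1.384197; u=(0.787476+(-31.957))/1.384197=-22.518135, w=(0.787476−(-31.957))/1.384197=23.655944
k=4: b·v=0.958×3.881=3.717998; √(2b)=1.384197; u=(3.717998+23.713)/1.384197=19.817271, w=(3.717998−23.713)/1.384197=-14.445205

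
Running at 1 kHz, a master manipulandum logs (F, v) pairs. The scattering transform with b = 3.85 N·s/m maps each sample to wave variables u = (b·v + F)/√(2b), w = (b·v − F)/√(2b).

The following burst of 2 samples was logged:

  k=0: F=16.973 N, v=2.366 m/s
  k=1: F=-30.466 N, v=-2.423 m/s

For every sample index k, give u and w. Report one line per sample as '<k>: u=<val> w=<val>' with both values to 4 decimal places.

0: u=9.3993 w=-2.8340
1: u=-14.3410 w=7.6174

k=0: b·v=3.85×2.366=9.1091; √(2b)=2.7749; u=(9.1091+16.973)/2.7749=9.3993, w=(9.1091−16.973)/2.7749=-2.8340
k=1: b·v=3.85×(-2.423)=-9.3285; √(2b)=2.7749; u=(-9.3285+(-30.466))/2.7749=-14.3410, w=(-9.3285−(-30.466))/2.7749=7.6174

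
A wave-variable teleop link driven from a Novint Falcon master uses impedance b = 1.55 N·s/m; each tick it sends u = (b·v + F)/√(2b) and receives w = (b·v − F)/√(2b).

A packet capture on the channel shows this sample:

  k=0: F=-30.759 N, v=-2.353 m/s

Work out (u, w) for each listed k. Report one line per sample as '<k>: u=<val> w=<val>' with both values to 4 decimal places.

0: u=-19.5414 w=15.3985

k=0: b·v=1.55×(-2.353)=-3.6472; √(2b)=1.7607; u=(-3.6472+(-30.759))/1.7607=-19.5414, w=(-3.6472−(-30.759))/1.7607=15.3985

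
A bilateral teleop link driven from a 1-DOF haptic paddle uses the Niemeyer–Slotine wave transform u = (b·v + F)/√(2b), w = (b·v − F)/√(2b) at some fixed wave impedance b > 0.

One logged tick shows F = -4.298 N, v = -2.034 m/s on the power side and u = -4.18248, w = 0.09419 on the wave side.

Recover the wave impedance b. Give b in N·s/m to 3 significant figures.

b = 2.02 N·s/m

u + w = -4.088290;  u + w = √(2b)·v, so √(2b) = -4.088290/(-2.034) = 2.009975.
b = (√(2b))²/2 = 4.040001/2 = 2.020001.
(Check via u − w = 2F/√(2b): u − w = -4.276670, 2F/√(2b) = -4.276669.)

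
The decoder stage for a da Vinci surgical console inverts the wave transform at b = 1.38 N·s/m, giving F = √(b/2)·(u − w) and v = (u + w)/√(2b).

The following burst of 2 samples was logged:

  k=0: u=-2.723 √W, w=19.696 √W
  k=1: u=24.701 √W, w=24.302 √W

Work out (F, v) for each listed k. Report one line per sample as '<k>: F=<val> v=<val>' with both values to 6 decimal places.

k=0: u−w=-22.419000, u+w=16.973000; √(b/2)=0.830662, √(2b)=1.661325; F=0.830662×(-22.419)=-18.622620, v=16.973000/1.661325=10.216545
k=1: u−w=0.399000, u+w=49.003000; √(b/2)=0.830662, √(2b)=1.661325; F=0.830662×0.399=0.331434, v=49.003000/1.661325=29.496340

0: F=-18.622620 v=10.216545
1: F=0.331434 v=29.496340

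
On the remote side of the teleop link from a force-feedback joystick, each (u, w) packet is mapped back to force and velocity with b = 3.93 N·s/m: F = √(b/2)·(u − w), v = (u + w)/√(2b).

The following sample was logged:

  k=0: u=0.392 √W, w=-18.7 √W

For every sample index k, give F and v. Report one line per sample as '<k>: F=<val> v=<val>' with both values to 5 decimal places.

0: F=26.76287 v=-6.53025

k=0: u−w=19.09200, u+w=-18.30800; √(b/2)=1.40178, √(2b)=2.80357; F=1.40178×19.092=26.76287, v=-18.30800/2.80357=-6.53025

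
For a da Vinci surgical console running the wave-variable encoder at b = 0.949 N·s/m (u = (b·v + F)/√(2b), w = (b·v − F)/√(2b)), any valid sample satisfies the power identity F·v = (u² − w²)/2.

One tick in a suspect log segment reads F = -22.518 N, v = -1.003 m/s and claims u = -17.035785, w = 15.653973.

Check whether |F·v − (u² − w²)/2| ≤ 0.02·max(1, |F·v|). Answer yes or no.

F·v = (-22.518)×(-1.003) = 22.585554 W.
(u² − w²)/2 = (290.217971 − 245.046871)/2 = 22.585550 W.
|Δ| = 0.000004;  2% of max(1, |F·v|) = 0.451711.

yes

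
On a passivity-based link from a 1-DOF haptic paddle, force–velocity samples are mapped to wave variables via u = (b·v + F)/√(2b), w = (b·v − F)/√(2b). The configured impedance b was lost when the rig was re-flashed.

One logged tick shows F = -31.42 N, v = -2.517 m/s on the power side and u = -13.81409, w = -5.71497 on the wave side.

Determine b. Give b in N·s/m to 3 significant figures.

b = 30.1 N·s/m

u + w = -19.52906;  u + w = √(2b)·v, so √(2b) = -19.52906/(-2.517) = 7.75886.
b = (√(2b))²/2 = 60.19997/2 = 30.09998.
(Check via u − w = 2F/√(2b): u − w = -8.09912, 2F/√(2b) = -8.09912.)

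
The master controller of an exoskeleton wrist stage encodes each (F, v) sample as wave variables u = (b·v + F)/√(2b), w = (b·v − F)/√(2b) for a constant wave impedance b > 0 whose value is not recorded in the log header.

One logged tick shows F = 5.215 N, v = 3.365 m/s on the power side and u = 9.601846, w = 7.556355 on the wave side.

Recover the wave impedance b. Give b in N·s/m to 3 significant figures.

b = 13 N·s/m

u + w = 17.158201;  u + w = √(2b)·v, so √(2b) = 17.158201/3.365 = 5.099020.
b = (√(2b))²/2 = 26.000001/2 = 13.000001.
(Check via u − w = 2F/√(2b): u − w = 2.045491, 2F/√(2b) = 2.045491.)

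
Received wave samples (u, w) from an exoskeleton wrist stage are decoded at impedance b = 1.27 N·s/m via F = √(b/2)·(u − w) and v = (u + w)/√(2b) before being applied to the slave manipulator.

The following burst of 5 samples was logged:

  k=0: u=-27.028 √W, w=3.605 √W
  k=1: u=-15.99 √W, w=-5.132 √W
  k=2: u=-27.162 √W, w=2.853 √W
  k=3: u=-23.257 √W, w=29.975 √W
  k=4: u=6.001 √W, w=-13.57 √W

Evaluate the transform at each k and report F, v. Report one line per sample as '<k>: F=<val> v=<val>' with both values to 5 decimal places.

0: F=-24.41048 v=-14.69690
1: F=-8.65240 v=-13.25312
2: F=-23.91802 v=-15.25282
3: F=-42.41892 v=4.21525
4: F=15.59552 v=-4.74921

k=0: u−w=-30.63300, u+w=-23.42300; √(b/2)=0.79687, √(2b)=1.59374; F=0.79687×(-30.633)=-24.41048, v=-23.42300/1.59374=-14.69690
k=1: u−w=-10.85800, u+w=-21.12200; √(b/2)=0.79687, √(2b)=1.59374; F=0.79687×(-10.858)=-8.65240, v=-21.12200/1.59374=-13.25312
k=2: u−w=-30.01500, u+w=-24.30900; √(b/2)=0.79687, √(2b)=1.59374; F=0.79687×(-30.015)=-23.91802, v=-24.30900/1.59374=-15.25282
k=3: u−w=-53.23200, u+w=6.71800; √(b/2)=0.79687, √(2b)=1.59374; F=0.79687×(-53.232)=-42.41892, v=6.71800/1.59374=4.21525
k=4: u−w=19.57100, u+w=-7.56900; √(b/2)=0.79687, √(2b)=1.59374; F=0.79687×19.571=15.59552, v=-7.56900/1.59374=-4.74921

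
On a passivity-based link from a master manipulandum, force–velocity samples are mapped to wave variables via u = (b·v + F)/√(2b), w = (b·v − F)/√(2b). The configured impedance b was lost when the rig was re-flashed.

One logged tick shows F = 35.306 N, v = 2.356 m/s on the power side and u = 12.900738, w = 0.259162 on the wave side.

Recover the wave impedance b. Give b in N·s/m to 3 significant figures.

b = 15.6 N·s/m

u + w = 13.159900;  u + w = √(2b)·v, so √(2b) = 13.159900/2.356 = 5.585696.
b = (√(2b))²/2 = 31.200001/2 = 15.600000.
(Check via u − w = 2F/√(2b): u − w = 12.641576, 2F/√(2b) = 12.641576.)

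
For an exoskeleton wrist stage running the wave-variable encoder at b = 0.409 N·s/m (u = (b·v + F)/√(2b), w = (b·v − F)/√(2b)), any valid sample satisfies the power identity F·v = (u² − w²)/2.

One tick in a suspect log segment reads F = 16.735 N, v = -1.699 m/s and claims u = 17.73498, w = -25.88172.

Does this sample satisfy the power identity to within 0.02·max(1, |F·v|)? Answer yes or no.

no

F·v = 16.735×(-1.699) = -28.4328 W.
(u² − w²)/2 = (314.5295 − 669.8634)/2 = -177.6670 W.
|Δ| = 149.2342;  2% of max(1, |F·v|) = 0.5687.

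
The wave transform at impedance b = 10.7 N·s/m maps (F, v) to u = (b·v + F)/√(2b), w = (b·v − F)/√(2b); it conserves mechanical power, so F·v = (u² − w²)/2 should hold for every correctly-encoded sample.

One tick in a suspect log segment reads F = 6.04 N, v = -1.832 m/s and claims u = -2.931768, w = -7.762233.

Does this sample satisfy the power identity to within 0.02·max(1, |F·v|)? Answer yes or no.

F·v = 6.04×(-1.832) = -11.065280 W.
(u² − w²)/2 = (8.595264 − 60.252261)/2 = -25.828499 W.
|Δ| = 14.763219;  2% of max(1, |F·v|) = 0.221306.

no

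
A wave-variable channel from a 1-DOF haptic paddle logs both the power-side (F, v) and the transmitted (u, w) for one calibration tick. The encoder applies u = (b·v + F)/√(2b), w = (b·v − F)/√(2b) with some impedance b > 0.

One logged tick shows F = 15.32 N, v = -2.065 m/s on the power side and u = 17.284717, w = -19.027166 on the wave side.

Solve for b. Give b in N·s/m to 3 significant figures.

u + w = -1.742449;  u + w = √(2b)·v, so √(2b) = -1.742449/(-2.065) = 0.843801.
b = (√(2b))²/2 = 0.712000/2 = 0.356000.
(Check via u − w = 2F/√(2b): u − w = 36.311883, 2F/√(2b) = 36.311881.)

b = 0.356 N·s/m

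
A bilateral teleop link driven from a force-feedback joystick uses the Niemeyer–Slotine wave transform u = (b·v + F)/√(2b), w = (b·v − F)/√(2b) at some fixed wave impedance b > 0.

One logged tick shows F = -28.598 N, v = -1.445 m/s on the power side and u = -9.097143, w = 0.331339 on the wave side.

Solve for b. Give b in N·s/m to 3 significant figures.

b = 18.4 N·s/m

u + w = -8.765804;  u + w = √(2b)·v, so √(2b) = -8.765804/(-1.445) = 6.066300.
b = (√(2b))²/2 = 36.800000/2 = 18.400000.
(Check via u − w = 2F/√(2b): u − w = -9.428482, 2F/√(2b) = -9.428481.)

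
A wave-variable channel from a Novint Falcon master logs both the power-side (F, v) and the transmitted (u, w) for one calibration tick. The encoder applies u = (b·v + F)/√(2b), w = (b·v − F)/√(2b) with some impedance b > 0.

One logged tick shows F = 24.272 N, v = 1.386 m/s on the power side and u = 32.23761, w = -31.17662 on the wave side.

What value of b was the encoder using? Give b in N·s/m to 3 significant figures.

u + w = 1.0610;  u + w = √(2b)·v, so √(2b) = 1.0610/1.386 = 0.7655.
b = (√(2b))²/2 = 0.5860/2 = 0.2930.
(Check via u − w = 2F/√(2b): u − w = 63.4142, 2F/√(2b) = 63.4143.)

b = 0.293 N·s/m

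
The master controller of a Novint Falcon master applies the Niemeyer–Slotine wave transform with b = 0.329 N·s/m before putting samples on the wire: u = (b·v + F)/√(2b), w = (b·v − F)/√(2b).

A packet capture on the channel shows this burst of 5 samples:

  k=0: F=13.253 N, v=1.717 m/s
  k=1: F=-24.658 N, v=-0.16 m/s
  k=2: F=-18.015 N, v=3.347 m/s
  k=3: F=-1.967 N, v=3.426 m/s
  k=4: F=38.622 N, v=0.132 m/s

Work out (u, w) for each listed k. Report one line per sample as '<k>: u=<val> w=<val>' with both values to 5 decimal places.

0: u=17.03448 w=-15.64170
1: u=-30.46289 w=30.33310
2: u=-20.85111 w=23.56610
3: u=-1.03535 w=3.81442
4: u=47.66613 w=-47.55905

k=0: b·v=0.329×1.717=0.56489; √(2b)=0.81117; u=(0.56489+13.253)/0.81117=17.03448, w=(0.56489−13.253)/0.81117=-15.64170
k=1: b·v=0.329×(-0.16)=-0.05264; √(2b)=0.81117; u=(-0.05264+(-24.658))/0.81117=-30.46289, w=(-0.05264−(-24.658))/0.81117=30.33310
k=2: b·v=0.329×3.347=1.10116; √(2b)=0.81117; u=(1.10116+(-18.015))/0.81117=-20.85111, w=(1.10116−(-18.015))/0.81117=23.56610
k=3: b·v=0.329×3.426=1.12715; √(2b)=0.81117; u=(1.12715+(-1.967))/0.81117=-1.03535, w=(1.12715−(-1.967))/0.81117=3.81442
k=4: b·v=0.329×0.132=0.04343; √(2b)=0.81117; u=(0.04343+38.622)/0.81117=47.66613, w=(0.04343−38.622)/0.81117=-47.55905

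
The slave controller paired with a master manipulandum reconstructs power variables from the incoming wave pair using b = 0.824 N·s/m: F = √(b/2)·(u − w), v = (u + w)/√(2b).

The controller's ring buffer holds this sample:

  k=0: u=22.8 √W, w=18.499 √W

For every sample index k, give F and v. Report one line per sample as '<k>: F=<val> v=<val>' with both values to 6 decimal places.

k=0: u−w=4.301000, u+w=41.299000; √(b/2)=0.641872, √(2b)=1.283745; F=0.641872×4.301=2.760693, v=41.299000/1.283745=32.170731

0: F=2.760693 v=32.170731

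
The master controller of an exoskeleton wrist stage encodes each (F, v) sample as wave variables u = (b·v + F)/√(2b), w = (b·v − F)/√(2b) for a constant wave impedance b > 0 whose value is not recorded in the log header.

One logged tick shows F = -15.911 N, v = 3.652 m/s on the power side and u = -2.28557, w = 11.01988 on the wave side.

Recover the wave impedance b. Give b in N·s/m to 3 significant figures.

b = 2.86 N·s/m

u + w = 8.7343;  u + w = √(2b)·v, so √(2b) = 8.7343/3.652 = 2.3917.
b = (√(2b))²/2 = 5.7200/2 = 2.8600.
(Check via u − w = 2F/√(2b): u − w = -13.3055, 2F/√(2b) = -13.3055.)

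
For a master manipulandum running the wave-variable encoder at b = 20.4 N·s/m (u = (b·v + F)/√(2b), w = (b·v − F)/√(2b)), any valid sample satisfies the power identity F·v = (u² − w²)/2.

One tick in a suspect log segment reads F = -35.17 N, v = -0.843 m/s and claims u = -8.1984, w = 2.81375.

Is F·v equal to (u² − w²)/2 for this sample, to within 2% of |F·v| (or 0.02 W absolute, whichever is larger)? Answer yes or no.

yes

F·v = (-35.17)×(-0.843) = 29.6483 W.
(u² − w²)/2 = (67.2138 − 7.9172)/2 = 29.6483 W.
|Δ| = 0.0000;  2% of max(1, |F·v|) = 0.5930.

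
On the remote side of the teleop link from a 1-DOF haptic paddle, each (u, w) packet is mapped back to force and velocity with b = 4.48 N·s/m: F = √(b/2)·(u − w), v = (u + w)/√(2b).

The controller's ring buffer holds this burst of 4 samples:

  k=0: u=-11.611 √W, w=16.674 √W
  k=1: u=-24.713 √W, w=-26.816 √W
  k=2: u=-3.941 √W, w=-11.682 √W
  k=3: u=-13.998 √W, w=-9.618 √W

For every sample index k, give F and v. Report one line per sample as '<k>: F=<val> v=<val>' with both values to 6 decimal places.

0: F=-42.333112 v=1.691430
1: F=3.147482 v=-17.214631
2: F=11.585668 v=-5.219278
3: F=-6.555384 v=-7.889552

k=0: u−w=-28.285000, u+w=5.063000; √(b/2)=1.496663, √(2b)=2.993326; F=1.496663×(-28.285)=-42.333112, v=5.063000/2.993326=1.691430
k=1: u−w=2.103000, u+w=-51.529000; √(b/2)=1.496663, √(2b)=2.993326; F=1.496663×2.103=3.147482, v=-51.529000/2.993326=-17.214631
k=2: u−w=7.741000, u+w=-15.623000; √(b/2)=1.496663, √(2b)=2.993326; F=1.496663×7.741=11.585668, v=-15.623000/2.993326=-5.219278
k=3: u−w=-4.380000, u+w=-23.616000; √(b/2)=1.496663, √(2b)=2.993326; F=1.496663×(-4.38)=-6.555384, v=-23.616000/2.993326=-7.889552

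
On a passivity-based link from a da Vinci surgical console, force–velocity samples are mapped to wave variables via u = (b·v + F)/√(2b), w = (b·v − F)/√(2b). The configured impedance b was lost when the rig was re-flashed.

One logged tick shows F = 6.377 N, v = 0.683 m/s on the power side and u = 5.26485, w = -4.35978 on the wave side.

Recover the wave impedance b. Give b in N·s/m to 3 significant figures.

b = 0.878 N·s/m

u + w = 0.9051;  u + w = √(2b)·v, so √(2b) = 0.9051/0.683 = 1.3251.
b = (√(2b))²/2 = 1.7560/2 = 0.8780.
(Check via u − w = 2F/√(2b): u − w = 9.6246, 2F/√(2b) = 9.6247.)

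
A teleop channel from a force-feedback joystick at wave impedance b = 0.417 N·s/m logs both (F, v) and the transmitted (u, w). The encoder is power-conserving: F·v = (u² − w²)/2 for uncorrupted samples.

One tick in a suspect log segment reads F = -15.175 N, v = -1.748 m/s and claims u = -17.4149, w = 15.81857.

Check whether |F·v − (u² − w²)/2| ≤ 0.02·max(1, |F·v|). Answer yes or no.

yes

F·v = (-15.175)×(-1.748) = 26.5259 W.
(u² − w²)/2 = (303.2787 − 250.2272)/2 = 26.5258 W.
|Δ| = 0.0001;  2% of max(1, |F·v|) = 0.5305.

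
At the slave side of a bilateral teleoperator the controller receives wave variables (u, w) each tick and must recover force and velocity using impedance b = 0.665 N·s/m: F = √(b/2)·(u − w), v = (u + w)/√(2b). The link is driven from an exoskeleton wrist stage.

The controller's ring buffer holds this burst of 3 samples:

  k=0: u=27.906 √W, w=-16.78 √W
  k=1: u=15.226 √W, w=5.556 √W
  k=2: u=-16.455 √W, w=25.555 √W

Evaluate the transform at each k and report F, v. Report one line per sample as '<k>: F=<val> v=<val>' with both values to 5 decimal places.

0: F=25.76720 v=9.64747
1: F=5.57599 v=18.02028
2: F=-24.22415 v=7.89070

k=0: u−w=44.68600, u+w=11.12600; √(b/2)=0.57663, √(2b)=1.15326; F=0.57663×44.686=25.76720, v=11.12600/1.15326=9.64747
k=1: u−w=9.67000, u+w=20.78200; √(b/2)=0.57663, √(2b)=1.15326; F=0.57663×9.67=5.57599, v=20.78200/1.15326=18.02028
k=2: u−w=-42.01000, u+w=9.10000; √(b/2)=0.57663, √(2b)=1.15326; F=0.57663×(-42.01)=-24.22415, v=9.10000/1.15326=7.89070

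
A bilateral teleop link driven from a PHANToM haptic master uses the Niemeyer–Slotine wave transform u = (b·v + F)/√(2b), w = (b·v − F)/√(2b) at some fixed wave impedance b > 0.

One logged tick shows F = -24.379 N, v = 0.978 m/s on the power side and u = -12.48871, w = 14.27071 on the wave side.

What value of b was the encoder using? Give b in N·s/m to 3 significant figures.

u + w = 1.78200;  u + w = √(2b)·v, so √(2b) = 1.78200/0.978 = 1.82209.
b = (√(2b))²/2 = 3.32000/2 = 1.66000.
(Check via u − w = 2F/√(2b): u − w = -26.75942, 2F/√(2b) = -26.75944.)

b = 1.66 N·s/m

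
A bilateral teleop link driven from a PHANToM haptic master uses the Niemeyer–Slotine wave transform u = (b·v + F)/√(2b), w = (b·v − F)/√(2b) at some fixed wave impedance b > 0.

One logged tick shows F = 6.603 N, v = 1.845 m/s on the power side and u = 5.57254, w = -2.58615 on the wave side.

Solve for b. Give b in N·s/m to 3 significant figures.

u + w = 2.98639;  u + w = √(2b)·v, so √(2b) = 2.98639/1.845 = 1.61864.
b = (√(2b))²/2 = 2.61999/2 = 1.31000.
(Check via u − w = 2F/√(2b): u − w = 8.15869, 2F/√(2b) = 8.15870.)

b = 1.31 N·s/m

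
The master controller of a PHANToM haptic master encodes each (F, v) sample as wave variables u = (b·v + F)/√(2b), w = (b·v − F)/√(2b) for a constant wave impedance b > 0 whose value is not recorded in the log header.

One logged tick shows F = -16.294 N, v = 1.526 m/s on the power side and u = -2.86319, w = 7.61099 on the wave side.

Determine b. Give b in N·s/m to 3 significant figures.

b = 4.84 N·s/m

u + w = 4.74780;  u + w = √(2b)·v, so √(2b) = 4.74780/1.526 = 3.11127.
b = (√(2b))²/2 = 9.68001/2 = 4.84000.
(Check via u − w = 2F/√(2b): u − w = -10.47418, 2F/√(2b) = -10.47417.)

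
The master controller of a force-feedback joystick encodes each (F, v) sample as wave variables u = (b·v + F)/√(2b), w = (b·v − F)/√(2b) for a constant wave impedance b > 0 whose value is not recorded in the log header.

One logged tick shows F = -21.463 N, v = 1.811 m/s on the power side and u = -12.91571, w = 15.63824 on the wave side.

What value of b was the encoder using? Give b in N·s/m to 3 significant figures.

u + w = 2.72253;  u + w = √(2b)·v, so √(2b) = 2.72253/1.811 = 1.50333.
b = (√(2b))²/2 = 2.26000/2 = 1.13000.
(Check via u − w = 2F/√(2b): u − w = -28.55395, 2F/√(2b) = -28.55395.)

b = 1.13 N·s/m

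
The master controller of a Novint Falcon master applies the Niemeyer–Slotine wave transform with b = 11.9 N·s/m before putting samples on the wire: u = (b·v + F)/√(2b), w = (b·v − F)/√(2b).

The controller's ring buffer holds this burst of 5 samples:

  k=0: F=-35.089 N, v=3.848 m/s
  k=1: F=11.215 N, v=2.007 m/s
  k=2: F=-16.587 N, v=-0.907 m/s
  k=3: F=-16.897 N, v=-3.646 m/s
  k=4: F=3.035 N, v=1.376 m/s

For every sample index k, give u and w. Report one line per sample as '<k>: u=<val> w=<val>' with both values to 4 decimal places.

0: u=2.1937 w=16.5788
1: u=7.1945 w=2.5967
2: u=-5.6124 w=1.1876
3: u=-12.3571 w=-5.4300
4: u=3.9785 w=2.7343

k=0: b·v=11.9×3.848=45.7912; √(2b)=4.8785; u=(45.7912+(-35.089))/4.8785=2.1937, w=(45.7912−(-35.089))/4.8785=16.5788
k=1: b·v=11.9×2.007=23.8833; √(2b)=4.8785; u=(23.8833+11.215)/4.8785=7.1945, w=(23.8833−11.215)/4.8785=2.5967
k=2: b·v=11.9×(-0.907)=-10.7933; √(2b)=4.8785; u=(-10.7933+(-16.587))/4.8785=-5.6124, w=(-10.7933−(-16.587))/4.8785=1.1876
k=3: b·v=11.9×(-3.646)=-43.3874; √(2b)=4.8785; u=(-43.3874+(-16.897))/4.8785=-12.3571, w=(-43.3874−(-16.897))/4.8785=-5.4300
k=4: b·v=11.9×1.376=16.3744; √(2b)=4.8785; u=(16.3744+3.035)/4.8785=3.9785, w=(16.3744−3.035)/4.8785=2.7343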